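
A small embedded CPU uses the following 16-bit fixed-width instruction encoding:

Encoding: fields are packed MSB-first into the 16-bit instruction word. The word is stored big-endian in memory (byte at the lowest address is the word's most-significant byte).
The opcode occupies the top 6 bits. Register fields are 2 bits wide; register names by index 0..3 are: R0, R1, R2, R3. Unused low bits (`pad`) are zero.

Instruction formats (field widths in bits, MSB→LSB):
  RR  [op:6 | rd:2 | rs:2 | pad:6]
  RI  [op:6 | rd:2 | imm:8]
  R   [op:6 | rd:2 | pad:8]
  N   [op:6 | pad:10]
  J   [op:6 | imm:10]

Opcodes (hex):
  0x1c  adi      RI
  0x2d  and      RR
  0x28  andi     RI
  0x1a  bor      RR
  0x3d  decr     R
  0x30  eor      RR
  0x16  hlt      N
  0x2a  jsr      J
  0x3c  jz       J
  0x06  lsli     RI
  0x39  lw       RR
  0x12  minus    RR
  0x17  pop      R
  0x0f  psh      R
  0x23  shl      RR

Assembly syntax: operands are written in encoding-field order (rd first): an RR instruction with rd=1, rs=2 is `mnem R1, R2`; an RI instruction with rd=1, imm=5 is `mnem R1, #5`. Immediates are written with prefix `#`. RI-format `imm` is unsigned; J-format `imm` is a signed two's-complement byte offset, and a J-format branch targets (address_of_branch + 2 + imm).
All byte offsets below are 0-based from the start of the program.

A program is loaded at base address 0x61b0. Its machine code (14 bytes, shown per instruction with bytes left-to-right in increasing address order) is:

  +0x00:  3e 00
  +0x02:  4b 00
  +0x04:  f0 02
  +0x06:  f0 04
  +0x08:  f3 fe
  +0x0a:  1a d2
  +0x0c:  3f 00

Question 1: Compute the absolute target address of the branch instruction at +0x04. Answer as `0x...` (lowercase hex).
0x61b8

[04] f0 02 → 0xf002
  opcode bits[15:10]=0x3c: jz/J
  imm: (w>>0)&0x3ff=0x2 → #2
  target = base 0x61b0 + off 0x04 + 2 + imm 2 = 0x61b8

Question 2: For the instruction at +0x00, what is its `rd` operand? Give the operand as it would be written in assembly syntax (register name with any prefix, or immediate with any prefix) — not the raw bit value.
R2

[00] 3e 00 → 0x3e00
  top 6b → 0xf → psh [R]
  rd: (w>>8)&0x3=0x2 → R2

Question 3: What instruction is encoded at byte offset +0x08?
jz #-2

[08] f3 fe → 0xf3fe
  opcode bits[15:10]=0x3c: jz/J
  [9:0] imm=1022 (s10→-2) = #-2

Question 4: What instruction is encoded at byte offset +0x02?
minus R3, R0

+0x02: 4b 00 ⇒ word 0x4b00 (big)
  op=0x4b00>>10=0x12 ⇒ minus (RR)
  rd@[9:8]=0x3 ⇒ R3
  rs@[7:6]=0x0 ⇒ R0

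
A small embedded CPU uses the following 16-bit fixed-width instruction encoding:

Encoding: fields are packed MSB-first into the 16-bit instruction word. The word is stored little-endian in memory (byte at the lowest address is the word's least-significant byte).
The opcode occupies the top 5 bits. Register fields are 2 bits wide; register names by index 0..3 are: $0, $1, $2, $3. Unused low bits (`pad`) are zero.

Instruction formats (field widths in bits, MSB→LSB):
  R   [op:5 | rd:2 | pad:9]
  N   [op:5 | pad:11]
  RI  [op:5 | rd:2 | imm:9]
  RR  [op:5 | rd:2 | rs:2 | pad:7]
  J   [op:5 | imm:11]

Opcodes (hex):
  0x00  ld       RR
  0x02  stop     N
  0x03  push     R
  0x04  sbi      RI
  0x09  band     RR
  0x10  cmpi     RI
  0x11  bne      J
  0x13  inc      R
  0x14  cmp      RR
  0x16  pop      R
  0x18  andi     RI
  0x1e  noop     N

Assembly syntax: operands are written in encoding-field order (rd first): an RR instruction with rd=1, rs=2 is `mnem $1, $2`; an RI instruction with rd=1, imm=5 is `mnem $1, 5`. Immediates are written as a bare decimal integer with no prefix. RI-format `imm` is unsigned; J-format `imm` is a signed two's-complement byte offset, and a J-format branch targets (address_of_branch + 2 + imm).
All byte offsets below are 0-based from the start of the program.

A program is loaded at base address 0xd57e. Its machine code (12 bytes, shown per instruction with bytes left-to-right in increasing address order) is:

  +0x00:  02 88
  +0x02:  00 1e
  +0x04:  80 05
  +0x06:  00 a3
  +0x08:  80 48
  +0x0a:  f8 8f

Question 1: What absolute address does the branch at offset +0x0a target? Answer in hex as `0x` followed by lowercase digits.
+0x0a: f8 8f ⇒ word 0x8ff8 (little)
  top 5b → 0x11 → bne [J]
  [10:0] imm=2040 (s11→-8) = -8
  target = base 0xd57e + off 0x0a + 2 + imm -8 = 0xd582

0xd582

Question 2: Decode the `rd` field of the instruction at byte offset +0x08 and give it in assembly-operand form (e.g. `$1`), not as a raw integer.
@+08  little-endian(80 48) = 0x4880
  opcode bits[15:11]=0x9: band/RR
  rd@[10:9]=0x0 ⇒ $0
  rs@[8:7]=0x1 ⇒ $1

$0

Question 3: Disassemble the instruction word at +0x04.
ld $2, $3

off 0x04: read 80 05 as little → 0x0580
  op=0x0580>>11=0x0 ⇒ ld (RR)
  rd: (w>>9)&0x3=0x2 → $2
  rs: (w>>7)&0x3=0x3 → $3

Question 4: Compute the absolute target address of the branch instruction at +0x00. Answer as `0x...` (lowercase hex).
+0x00: 02 88 ⇒ word 0x8802 (little)
  op=0x8802>>11=0x11 ⇒ bne (J)
  [10:0] imm=2 = 2
  target = base 0xd57e + off 0x00 + 2 + imm 2 = 0xd582

0xd582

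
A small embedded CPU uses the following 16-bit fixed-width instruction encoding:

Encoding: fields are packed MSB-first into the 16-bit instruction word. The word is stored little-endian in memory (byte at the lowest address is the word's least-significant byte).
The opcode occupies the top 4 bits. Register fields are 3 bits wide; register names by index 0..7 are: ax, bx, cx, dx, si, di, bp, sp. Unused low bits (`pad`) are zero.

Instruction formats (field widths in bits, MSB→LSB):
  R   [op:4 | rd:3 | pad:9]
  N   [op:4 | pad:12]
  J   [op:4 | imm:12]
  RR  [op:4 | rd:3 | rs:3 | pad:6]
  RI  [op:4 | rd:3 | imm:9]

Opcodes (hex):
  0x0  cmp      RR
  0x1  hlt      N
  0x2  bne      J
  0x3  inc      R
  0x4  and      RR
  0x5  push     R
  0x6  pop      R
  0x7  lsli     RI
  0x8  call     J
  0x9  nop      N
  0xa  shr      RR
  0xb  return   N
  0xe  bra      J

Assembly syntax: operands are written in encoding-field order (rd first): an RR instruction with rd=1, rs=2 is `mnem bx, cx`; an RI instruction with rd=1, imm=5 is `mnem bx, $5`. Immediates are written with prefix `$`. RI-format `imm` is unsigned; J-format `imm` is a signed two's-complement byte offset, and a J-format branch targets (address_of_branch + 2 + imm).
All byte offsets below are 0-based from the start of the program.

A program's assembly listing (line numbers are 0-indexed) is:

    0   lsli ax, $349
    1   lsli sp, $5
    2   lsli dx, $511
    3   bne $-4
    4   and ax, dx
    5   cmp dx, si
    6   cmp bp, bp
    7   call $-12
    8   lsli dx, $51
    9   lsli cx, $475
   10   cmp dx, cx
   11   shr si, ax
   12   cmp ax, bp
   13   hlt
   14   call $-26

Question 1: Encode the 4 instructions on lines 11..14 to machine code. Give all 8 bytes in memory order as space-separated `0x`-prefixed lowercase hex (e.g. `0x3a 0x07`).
0x00 0xa8 0x80 0x01 0x00 0x10 0xe6 0x8f

L11: shr op=0xa:4|rd=4:3|rs=0:3|pad=0:6 ⇒ 0xa800 ⇒ little 00 a8
L12: cmp op=0x0:4|rd=0:3|rs=6:3|pad=0:6 ⇒ 0x0180 ⇒ little 80 01
L13: hlt op=0x1:4|pad=0:12 ⇒ 0x1000 ⇒ little 00 10
L14: call op=0x8:4|imm=-26:12 ⇒ 0x8fe6 ⇒ little e6 8f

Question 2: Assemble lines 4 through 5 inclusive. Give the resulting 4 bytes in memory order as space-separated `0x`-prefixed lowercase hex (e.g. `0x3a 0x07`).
0xc0 0x40 0x00 0x07

4. and fields op=0x4:4|rd=0:3|rs=3:3|pad=0:6 → word 40c0h → c0 40
5. cmp fields op=0x0:4|rd=3:3|rs=4:3|pad=0:6 → word 0700h → 00 07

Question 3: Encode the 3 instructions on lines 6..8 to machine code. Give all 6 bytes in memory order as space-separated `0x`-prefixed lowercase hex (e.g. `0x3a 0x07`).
L6: cmp op=0x0:4|rd=6:3|rs=6:3|pad=0:6 ⇒ 0x0d80 ⇒ little 80 0d
L7: call op=0x8:4|imm=-12:12 ⇒ 0x8ff4 ⇒ little f4 8f
L8: lsli op=0x7:4|rd=3:3|imm=51:9 ⇒ 0x7633 ⇒ little 33 76

0x80 0x0d 0xf4 0x8f 0x33 0x76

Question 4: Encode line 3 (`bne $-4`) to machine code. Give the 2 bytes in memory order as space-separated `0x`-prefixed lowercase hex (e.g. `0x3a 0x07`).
L3: bne op=0x2:4|imm=-4:12 ⇒ 0x2ffc ⇒ little fc 2f

0xfc 0x2f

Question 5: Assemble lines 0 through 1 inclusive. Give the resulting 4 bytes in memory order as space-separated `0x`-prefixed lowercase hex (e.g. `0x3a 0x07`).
0x5d 0x71 0x05 0x7e

line 0 (lsli): pack op=0x7:4|rd=0:3|imm=349:9 = 0x715d; little→ 5d 71
line 1 (lsli): pack op=0x7:4|rd=7:3|imm=5:9 = 0x7e05; little→ 05 7e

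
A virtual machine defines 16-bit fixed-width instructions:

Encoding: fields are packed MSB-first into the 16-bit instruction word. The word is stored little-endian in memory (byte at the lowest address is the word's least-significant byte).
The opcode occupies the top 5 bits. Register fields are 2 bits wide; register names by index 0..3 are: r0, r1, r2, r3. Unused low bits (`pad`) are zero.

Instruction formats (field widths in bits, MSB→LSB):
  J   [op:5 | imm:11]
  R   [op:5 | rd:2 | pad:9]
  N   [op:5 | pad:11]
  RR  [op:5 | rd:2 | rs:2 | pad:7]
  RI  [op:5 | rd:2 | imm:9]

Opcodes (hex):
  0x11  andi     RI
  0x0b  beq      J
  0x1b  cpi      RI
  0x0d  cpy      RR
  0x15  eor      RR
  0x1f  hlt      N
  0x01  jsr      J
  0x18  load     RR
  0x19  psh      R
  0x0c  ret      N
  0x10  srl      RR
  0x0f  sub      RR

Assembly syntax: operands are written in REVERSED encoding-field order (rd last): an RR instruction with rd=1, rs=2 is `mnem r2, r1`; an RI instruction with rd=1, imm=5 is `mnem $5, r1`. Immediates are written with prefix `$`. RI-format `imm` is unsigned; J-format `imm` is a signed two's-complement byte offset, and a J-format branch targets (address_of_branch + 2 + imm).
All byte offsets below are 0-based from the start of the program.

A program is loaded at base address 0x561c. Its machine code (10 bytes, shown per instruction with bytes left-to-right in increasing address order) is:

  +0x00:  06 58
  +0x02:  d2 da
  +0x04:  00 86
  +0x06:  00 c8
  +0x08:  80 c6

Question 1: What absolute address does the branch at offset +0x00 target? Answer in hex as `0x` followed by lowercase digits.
[00] 06 58 → 0x5806
  op=0x5806>>11=0xb ⇒ beq (J)
  [10:0] imm=6 = $6
  target = base 0x561c + off 0x00 + 2 + imm 6 = 0x5624

0x5624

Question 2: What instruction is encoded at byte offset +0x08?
load r1, r3

+0x08: 80 c6 ⇒ word 0xc680 (little)
  top 5b → 0x18 → load [RR]
  rd@[10:9]=0x3 ⇒ r3
  rs@[8:7]=0x1 ⇒ r1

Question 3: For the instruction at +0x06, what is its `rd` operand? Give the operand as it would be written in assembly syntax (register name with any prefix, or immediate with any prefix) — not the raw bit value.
+0x06: 00 c8 ⇒ word 0xc800 (little)
  op=0xc800>>11=0x19 ⇒ psh (R)
  rd: (w>>9)&0x3=0x0 → r0

r0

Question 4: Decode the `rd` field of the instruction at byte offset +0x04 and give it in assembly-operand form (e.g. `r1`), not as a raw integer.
r3

@+04  little-endian(00 86) = 0x8600
  op=0x8600>>11=0x10 ⇒ srl (RR)
  [10:9] rd=3 = r3
  [8:7] rs=0 = r0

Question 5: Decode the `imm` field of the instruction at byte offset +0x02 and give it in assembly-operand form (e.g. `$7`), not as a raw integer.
$210

+0x02: d2 da ⇒ word 0xdad2 (little)
  top 5b → 0x1b → cpi [RI]
  rd: (w>>9)&0x3=0x1 → r1
  imm: (w>>0)&0x1ff=0xd2 → $210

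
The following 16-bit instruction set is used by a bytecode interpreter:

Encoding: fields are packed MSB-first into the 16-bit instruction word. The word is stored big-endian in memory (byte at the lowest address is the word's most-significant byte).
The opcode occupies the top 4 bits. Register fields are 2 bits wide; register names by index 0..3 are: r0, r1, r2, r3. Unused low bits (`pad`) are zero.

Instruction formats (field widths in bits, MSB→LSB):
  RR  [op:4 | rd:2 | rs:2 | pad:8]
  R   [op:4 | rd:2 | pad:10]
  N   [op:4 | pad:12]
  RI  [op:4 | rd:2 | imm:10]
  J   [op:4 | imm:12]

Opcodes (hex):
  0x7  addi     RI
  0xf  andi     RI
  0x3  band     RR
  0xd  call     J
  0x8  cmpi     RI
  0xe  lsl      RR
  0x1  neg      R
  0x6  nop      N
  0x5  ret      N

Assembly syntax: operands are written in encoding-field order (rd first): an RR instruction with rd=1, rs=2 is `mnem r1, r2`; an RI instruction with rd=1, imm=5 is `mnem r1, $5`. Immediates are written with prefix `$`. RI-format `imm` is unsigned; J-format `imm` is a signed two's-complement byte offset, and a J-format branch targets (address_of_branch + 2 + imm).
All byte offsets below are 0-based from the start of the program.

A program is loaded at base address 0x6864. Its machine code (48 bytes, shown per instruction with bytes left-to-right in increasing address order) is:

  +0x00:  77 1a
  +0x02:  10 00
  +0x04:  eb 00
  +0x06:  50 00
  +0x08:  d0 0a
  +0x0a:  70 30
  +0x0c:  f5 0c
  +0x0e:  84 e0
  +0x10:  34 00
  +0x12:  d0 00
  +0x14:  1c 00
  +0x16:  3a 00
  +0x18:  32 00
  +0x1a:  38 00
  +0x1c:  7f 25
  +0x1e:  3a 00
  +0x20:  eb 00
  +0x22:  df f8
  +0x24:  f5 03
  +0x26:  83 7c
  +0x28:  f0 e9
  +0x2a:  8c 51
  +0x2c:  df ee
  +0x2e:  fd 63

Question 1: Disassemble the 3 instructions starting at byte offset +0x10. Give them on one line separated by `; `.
band r1, r0; call $0; neg r3

@+10  big-endian(34 00) = 0x3400
  top 4b → 0x3 → band [RR]
  [11:10] rd=1 = r1
  [9:8] rs=0 = r0
@+12  big-endian(d0 00) = 0xd000
  top 4b → 0xd → call [J]
  [11:0] imm=0 = $0
@+14  big-endian(1c 00) = 0x1c00
  top 4b → 0x1 → neg [R]
  [11:10] rd=3 = r3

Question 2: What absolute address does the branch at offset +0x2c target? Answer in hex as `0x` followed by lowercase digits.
@+2c  big-endian(df ee) = 0xdfee
  opcode bits[15:12]=0xd: call/J
  imm@[11:0]=0xfee (s12→-18) ⇒ $-18
  target = base 0x6864 + off 0x2c + 2 + imm -18 = 0x6880

0x6880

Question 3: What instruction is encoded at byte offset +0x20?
lsl r2, r3

@+20  big-endian(eb 00) = 0xeb00
  top 4b → 0xe → lsl [RR]
  rd: (w>>10)&0x3=0x2 → r2
  rs: (w>>8)&0x3=0x3 → r3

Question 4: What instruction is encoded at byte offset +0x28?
andi r0, $233

off 0x28: read f0 e9 as big → 0xf0e9
  op=0xf0e9>>12=0xf ⇒ andi (RI)
  [11:10] rd=0 = r0
  [9:0] imm=233 = $233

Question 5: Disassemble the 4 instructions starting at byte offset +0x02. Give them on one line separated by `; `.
off 0x02: read 10 00 as big → 0x1000
  top 4b → 0x1 → neg [R]
  [11:10] rd=0 = r0
off 0x04: read eb 00 as big → 0xeb00
  top 4b → 0xe → lsl [RR]
  [11:10] rd=2 = r2
  [9:8] rs=3 = r3
off 0x06: read 50 00 as big → 0x5000
  top 4b → 0x5 → ret [N]
off 0x08: read d0 0a as big → 0xd00a
  top 4b → 0xd → call [J]
  [11:0] imm=10 = $10

neg r0; lsl r2, r3; ret; call $10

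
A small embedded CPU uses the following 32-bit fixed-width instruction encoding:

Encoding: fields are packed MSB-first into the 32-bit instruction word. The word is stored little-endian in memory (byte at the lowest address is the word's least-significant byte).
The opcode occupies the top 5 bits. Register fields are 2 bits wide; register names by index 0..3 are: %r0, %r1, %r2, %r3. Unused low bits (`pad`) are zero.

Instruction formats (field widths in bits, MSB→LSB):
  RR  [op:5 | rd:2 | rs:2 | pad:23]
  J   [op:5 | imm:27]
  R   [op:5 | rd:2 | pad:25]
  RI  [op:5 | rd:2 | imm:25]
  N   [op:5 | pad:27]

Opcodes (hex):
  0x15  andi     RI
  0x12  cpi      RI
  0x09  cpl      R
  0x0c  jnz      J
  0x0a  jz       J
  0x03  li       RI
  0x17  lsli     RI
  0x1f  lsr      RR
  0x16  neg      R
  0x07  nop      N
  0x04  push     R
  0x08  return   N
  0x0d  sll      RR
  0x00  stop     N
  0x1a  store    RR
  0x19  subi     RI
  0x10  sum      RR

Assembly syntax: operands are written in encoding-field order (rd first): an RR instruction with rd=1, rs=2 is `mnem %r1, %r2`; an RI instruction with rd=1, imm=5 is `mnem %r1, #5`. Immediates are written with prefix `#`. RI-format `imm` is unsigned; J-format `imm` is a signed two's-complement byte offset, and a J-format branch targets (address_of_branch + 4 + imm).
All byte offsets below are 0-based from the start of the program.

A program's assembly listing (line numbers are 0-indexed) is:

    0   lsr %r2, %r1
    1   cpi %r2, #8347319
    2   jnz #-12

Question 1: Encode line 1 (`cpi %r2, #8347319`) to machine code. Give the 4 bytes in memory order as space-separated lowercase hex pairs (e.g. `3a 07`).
line 1 (cpi): pack op=0x12:5|rd=2:2|imm=8347319:25 = 0x947f5eb7; little→ b7 5e 7f 94

b7 5e 7f 94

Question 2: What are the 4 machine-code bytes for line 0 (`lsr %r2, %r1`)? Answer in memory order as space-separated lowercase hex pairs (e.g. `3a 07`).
0. lsr fields op=0x1f:5|rd=2:2|rs=1:2|pad=0:23 → word fc800000h → 00 00 80 fc

00 00 80 fc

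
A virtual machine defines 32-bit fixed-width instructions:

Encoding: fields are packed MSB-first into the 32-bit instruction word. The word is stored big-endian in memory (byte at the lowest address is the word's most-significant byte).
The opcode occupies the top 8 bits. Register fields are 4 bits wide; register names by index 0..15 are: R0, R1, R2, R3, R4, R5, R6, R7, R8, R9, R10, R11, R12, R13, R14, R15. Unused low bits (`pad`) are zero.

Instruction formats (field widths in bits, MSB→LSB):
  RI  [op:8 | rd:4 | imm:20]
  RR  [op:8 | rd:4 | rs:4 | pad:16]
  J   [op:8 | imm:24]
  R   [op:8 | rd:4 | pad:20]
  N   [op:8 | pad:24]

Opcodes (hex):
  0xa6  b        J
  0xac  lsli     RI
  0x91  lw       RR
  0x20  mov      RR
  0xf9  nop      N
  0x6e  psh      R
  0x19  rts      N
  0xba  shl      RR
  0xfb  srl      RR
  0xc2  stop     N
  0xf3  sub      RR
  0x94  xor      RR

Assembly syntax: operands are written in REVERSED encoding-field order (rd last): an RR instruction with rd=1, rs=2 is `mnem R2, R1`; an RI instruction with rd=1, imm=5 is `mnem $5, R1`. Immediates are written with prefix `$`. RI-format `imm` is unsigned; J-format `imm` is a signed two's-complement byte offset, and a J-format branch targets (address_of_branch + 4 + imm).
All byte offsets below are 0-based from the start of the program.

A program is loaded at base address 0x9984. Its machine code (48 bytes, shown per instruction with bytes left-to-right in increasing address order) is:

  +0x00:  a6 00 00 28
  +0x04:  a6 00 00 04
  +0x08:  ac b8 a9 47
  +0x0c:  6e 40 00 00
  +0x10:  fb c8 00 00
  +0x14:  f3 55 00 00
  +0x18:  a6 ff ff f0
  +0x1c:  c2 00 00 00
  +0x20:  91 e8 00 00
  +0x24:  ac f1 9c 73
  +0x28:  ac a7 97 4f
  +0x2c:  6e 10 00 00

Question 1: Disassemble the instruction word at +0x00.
[00] a6 00 00 28 → 0xa6000028
  top 8b → 0xa6 → b [J]
  [23:0] imm=40 = $40

b $40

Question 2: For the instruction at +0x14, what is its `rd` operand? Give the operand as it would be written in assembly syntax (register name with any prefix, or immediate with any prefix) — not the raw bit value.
[14] f3 55 00 00 → 0xf3550000
  op=0xf3550000>>24=0xf3 ⇒ sub (RR)
  rd@[23:20]=0x5 ⇒ R5
  rs@[19:16]=0x5 ⇒ R5

R5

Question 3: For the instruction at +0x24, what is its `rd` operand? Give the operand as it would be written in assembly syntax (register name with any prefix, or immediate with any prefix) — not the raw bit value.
R15

@+24  big-endian(ac f1 9c 73) = 0xacf19c73
  op=0xacf19c73>>24=0xac ⇒ lsli (RI)
  [23:20] rd=15 = R15
  [19:0] imm=105587 = $105587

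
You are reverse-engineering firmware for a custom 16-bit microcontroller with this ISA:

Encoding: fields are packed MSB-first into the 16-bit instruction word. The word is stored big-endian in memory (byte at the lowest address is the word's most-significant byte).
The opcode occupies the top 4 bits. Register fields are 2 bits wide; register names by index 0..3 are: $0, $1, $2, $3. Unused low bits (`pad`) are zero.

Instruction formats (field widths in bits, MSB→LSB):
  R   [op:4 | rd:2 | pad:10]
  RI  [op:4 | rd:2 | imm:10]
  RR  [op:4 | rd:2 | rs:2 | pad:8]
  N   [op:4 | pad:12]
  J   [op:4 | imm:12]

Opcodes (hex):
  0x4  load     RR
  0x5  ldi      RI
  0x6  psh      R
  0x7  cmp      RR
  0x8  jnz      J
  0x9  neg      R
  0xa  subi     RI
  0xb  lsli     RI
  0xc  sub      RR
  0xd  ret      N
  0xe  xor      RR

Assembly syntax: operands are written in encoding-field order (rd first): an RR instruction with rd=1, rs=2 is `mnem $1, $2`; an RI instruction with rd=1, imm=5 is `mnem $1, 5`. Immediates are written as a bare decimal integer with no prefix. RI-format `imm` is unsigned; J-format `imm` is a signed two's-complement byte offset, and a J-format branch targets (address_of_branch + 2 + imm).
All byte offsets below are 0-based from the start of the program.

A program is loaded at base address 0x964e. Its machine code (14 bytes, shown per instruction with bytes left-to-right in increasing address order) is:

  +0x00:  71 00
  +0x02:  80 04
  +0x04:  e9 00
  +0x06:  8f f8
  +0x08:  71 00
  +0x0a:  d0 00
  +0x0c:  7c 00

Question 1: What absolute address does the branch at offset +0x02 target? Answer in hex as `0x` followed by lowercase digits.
+0x02: 80 04 ⇒ word 0x8004 (big)
  opcode bits[15:12]=0x8: jnz/J
  imm: (w>>0)&0xfff=0x4 → 4
  target = base 0x964e + off 0x02 + 2 + imm 4 = 0x9656

0x9656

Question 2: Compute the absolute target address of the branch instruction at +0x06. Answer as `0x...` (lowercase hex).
@+06  big-endian(8f f8) = 0x8ff8
  op=0x8ff8>>12=0x8 ⇒ jnz (J)
  imm@[11:0]=0xff8 (s12→-8) ⇒ -8
  target = base 0x964e + off 0x06 + 2 + imm -8 = 0x964e

0x964e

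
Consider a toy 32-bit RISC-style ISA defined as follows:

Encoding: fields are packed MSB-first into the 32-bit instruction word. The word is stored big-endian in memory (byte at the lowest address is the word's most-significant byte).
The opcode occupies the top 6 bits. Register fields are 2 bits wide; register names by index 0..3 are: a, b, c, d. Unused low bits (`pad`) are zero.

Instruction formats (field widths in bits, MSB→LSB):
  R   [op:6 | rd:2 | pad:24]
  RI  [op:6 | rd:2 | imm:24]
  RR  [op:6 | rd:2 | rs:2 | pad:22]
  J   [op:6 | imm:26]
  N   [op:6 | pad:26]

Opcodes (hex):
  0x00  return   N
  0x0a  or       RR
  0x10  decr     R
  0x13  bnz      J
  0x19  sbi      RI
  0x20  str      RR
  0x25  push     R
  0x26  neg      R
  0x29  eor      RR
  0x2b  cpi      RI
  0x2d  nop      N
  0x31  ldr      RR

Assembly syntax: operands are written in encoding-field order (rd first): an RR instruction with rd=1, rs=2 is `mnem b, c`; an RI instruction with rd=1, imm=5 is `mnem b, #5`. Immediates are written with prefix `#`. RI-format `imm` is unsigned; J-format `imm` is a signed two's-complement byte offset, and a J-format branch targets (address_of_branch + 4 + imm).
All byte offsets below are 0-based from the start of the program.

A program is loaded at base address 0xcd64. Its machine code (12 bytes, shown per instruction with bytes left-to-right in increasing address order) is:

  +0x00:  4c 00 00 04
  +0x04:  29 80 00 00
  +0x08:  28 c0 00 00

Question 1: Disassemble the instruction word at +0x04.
or b, c

@+04  big-endian(29 80 00 00) = 0x29800000
  op=0x29800000>>26=0xa ⇒ or (RR)
  rd: (w>>24)&0x3=0x1 → b
  rs: (w>>22)&0x3=0x2 → c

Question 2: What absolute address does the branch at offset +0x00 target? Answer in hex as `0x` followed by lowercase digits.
[00] 4c 00 00 04 → 0x4c000004
  op=0x4c000004>>26=0x13 ⇒ bnz (J)
  imm: (w>>0)&0x3ffffff=0x4 → #4
  target = base 0xcd64 + off 0x00 + 4 + imm 4 = 0xcd6c

0xcd6c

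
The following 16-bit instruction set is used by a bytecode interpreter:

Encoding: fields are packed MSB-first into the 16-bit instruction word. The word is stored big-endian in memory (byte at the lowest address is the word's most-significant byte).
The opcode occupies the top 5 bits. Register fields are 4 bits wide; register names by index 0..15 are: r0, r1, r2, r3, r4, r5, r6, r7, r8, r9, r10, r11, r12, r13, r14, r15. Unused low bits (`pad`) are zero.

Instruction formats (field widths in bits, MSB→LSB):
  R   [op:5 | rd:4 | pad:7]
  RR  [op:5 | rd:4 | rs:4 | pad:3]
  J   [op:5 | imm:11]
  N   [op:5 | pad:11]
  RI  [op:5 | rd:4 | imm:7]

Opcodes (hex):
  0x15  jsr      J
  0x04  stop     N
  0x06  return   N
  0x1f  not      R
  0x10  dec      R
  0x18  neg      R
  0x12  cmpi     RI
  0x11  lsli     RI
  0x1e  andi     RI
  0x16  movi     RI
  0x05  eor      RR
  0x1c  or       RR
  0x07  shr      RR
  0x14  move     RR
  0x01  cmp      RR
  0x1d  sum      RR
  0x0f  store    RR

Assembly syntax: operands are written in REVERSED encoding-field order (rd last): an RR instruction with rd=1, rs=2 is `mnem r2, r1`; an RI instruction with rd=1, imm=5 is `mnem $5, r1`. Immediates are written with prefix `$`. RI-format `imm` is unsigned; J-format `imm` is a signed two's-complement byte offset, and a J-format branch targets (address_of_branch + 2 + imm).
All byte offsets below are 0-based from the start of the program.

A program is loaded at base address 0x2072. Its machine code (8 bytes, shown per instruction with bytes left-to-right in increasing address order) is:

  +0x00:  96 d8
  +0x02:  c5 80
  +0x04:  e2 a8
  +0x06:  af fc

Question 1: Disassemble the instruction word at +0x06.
jsr $-4

[06] af fc → 0xaffc
  op=0xaffc>>11=0x15 ⇒ jsr (J)
  [10:0] imm=2044 (s11→-4) = $-4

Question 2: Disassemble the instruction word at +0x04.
+0x04: e2 a8 ⇒ word 0xe2a8 (big)
  op=0xe2a8>>11=0x1c ⇒ or (RR)
  rd@[10:7]=0x5 ⇒ r5
  rs@[6:3]=0x5 ⇒ r5

or r5, r5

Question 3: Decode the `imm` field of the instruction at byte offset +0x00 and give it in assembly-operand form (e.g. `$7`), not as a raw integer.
[00] 96 d8 → 0x96d8
  opcode bits[15:11]=0x12: cmpi/RI
  rd: (w>>7)&0xf=0xd → r13
  imm: (w>>0)&0x7f=0x58 → $88

$88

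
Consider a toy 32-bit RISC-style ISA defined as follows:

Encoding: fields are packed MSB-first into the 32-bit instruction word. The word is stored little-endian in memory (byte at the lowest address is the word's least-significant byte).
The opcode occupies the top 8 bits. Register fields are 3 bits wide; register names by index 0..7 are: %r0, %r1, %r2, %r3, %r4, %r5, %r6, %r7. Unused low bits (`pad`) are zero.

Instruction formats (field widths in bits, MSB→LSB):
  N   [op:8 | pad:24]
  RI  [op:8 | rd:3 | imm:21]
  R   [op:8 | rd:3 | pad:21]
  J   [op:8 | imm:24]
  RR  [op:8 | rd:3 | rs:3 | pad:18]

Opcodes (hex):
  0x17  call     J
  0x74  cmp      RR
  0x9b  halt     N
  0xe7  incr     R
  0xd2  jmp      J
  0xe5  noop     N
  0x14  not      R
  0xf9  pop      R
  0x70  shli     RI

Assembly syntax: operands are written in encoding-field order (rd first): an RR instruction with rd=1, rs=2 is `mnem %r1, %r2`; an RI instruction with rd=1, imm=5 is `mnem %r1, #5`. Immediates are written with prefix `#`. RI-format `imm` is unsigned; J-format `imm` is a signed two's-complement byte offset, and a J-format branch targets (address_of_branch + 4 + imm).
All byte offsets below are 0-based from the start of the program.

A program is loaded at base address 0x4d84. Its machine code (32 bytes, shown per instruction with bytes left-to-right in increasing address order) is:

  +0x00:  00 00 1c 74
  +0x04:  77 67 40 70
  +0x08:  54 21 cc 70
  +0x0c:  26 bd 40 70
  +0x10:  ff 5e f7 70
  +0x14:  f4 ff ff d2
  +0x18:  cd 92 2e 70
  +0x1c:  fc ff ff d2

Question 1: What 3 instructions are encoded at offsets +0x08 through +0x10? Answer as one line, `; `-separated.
[08] 54 21 cc 70 → 0x70cc2154
  top 8b → 0x70 → shli [RI]
  rd@[23:21]=0x6 ⇒ %r6
  imm@[20:0]=0xc2154 ⇒ #794964
[0c] 26 bd 40 70 → 0x7040bd26
  top 8b → 0x70 → shli [RI]
  rd@[23:21]=0x2 ⇒ %r2
  imm@[20:0]=0xbd26 ⇒ #48422
[10] ff 5e f7 70 → 0x70f75eff
  top 8b → 0x70 → shli [RI]
  rd@[23:21]=0x7 ⇒ %r7
  imm@[20:0]=0x175eff ⇒ #1531647

shli %r6, #794964; shli %r2, #48422; shli %r7, #1531647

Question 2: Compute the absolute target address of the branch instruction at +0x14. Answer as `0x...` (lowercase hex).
0x4d90

+0x14: f4 ff ff d2 ⇒ word 0xd2fffff4 (little)
  op=0xd2fffff4>>24=0xd2 ⇒ jmp (J)
  [23:0] imm=16777204 (s24→-12) = #-12
  target = base 0x4d84 + off 0x14 + 4 + imm -12 = 0x4d90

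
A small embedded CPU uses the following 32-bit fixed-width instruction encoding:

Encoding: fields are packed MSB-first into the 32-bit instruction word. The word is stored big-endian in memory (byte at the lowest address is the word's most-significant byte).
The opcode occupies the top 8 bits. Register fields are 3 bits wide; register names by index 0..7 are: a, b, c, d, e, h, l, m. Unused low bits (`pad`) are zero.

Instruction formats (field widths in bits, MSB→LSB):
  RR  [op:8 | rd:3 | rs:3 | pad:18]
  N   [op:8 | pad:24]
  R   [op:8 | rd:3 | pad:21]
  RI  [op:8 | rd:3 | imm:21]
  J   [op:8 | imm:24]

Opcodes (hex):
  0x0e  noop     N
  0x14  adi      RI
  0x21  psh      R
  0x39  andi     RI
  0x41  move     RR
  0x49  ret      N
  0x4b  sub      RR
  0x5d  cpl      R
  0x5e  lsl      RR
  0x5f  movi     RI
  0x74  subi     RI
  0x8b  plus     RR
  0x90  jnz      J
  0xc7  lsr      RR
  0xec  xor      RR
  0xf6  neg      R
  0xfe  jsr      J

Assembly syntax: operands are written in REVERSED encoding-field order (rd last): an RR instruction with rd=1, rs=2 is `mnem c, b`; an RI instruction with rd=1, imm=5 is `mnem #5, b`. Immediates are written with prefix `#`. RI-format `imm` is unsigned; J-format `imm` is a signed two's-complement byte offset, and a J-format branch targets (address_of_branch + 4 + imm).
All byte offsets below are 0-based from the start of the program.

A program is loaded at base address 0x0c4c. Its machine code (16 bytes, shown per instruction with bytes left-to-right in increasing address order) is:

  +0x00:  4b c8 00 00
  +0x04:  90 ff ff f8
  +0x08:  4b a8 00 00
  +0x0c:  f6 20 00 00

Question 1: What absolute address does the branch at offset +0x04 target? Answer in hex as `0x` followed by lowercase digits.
@+04  big-endian(90 ff ff f8) = 0x90fffff8
  op=0x90fffff8>>24=0x90 ⇒ jnz (J)
  [23:0] imm=16777208 (s24→-8) = #-8
  target = base 0x0c4c + off 0x04 + 4 + imm -8 = 0x0c4c

0x0c4c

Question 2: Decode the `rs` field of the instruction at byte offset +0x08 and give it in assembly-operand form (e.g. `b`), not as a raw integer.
c

[08] 4b a8 00 00 → 0x4ba80000
  top 8b → 0x4b → sub [RR]
  [23:21] rd=5 = h
  [20:18] rs=2 = c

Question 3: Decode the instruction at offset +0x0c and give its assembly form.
neg b

off 0x0c: read f6 20 00 00 as big → 0xf6200000
  top 8b → 0xf6 → neg [R]
  rd@[23:21]=0x1 ⇒ b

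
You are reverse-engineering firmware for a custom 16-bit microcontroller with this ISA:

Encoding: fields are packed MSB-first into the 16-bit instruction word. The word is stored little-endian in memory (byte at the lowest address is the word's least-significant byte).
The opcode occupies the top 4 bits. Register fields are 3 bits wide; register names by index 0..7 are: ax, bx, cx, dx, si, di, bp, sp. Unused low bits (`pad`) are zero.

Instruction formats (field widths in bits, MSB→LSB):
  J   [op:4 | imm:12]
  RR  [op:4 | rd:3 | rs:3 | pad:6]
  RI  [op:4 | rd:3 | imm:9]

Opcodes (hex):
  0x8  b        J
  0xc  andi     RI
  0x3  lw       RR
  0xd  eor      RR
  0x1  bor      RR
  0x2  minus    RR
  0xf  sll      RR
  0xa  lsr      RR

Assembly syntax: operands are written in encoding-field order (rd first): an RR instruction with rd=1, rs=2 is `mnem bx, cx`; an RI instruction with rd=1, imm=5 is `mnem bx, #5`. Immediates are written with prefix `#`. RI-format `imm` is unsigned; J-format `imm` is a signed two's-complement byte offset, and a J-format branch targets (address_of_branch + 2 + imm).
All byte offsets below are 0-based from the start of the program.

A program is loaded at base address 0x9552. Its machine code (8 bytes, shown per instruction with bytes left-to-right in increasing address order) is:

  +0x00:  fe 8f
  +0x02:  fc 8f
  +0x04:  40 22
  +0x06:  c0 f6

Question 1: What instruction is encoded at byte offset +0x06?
@+06  little-endian(c0 f6) = 0xf6c0
  top 4b → 0xf → sll [RR]
  [11:9] rd=3 = dx
  [8:6] rs=3 = dx

sll dx, dx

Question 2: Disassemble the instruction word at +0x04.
minus bx, bx

+0x04: 40 22 ⇒ word 0x2240 (little)
  op=0x2240>>12=0x2 ⇒ minus (RR)
  rd: (w>>9)&0x7=0x1 → bx
  rs: (w>>6)&0x7=0x1 → bx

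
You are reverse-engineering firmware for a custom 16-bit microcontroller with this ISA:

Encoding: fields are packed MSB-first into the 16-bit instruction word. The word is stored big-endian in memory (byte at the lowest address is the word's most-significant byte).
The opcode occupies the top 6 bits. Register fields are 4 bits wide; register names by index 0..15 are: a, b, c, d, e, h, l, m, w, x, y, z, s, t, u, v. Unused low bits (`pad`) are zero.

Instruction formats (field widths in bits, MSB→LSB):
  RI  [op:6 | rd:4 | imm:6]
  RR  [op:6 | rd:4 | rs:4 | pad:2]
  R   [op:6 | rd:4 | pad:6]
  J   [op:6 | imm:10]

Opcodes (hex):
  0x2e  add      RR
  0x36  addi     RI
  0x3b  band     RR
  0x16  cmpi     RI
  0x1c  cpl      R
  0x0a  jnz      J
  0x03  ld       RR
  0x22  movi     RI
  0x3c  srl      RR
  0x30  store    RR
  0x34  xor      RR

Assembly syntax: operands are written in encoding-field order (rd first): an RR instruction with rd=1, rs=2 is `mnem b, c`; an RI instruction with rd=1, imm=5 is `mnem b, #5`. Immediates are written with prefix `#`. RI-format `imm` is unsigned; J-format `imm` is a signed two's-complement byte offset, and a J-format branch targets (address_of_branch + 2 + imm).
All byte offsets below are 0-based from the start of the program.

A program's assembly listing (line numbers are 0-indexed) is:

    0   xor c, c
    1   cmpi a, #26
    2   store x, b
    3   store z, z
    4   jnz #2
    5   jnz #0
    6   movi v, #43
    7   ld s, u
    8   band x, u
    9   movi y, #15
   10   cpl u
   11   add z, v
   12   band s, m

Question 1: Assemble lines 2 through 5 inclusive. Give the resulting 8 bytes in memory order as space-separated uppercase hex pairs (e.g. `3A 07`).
C2 44 C2 EC 28 02 28 00

2. store fields op=0x30:6|rd=9:4|rs=1:4|pad=0:2 → word c244h → c2 44
3. store fields op=0x30:6|rd=11:4|rs=11:4|pad=0:2 → word c2ech → c2 ec
4. jnz fields op=0xa:6|imm=2:10 → word 2802h → 28 02
5. jnz fields op=0xa:6|imm=0:10 → word 2800h → 28 00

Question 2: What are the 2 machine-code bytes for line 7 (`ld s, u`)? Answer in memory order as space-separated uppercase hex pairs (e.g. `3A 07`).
0F 38

line 7 (ld): pack op=0x3:6|rd=12:4|rs=14:4|pad=0:2 = 0x0f38; big→ 0f 38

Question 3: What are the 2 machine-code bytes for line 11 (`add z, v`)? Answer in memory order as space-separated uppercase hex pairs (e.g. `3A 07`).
BA FC

line 11 (add): pack op=0x2e:6|rd=11:4|rs=15:4|pad=0:2 = 0xbafc; big→ ba fc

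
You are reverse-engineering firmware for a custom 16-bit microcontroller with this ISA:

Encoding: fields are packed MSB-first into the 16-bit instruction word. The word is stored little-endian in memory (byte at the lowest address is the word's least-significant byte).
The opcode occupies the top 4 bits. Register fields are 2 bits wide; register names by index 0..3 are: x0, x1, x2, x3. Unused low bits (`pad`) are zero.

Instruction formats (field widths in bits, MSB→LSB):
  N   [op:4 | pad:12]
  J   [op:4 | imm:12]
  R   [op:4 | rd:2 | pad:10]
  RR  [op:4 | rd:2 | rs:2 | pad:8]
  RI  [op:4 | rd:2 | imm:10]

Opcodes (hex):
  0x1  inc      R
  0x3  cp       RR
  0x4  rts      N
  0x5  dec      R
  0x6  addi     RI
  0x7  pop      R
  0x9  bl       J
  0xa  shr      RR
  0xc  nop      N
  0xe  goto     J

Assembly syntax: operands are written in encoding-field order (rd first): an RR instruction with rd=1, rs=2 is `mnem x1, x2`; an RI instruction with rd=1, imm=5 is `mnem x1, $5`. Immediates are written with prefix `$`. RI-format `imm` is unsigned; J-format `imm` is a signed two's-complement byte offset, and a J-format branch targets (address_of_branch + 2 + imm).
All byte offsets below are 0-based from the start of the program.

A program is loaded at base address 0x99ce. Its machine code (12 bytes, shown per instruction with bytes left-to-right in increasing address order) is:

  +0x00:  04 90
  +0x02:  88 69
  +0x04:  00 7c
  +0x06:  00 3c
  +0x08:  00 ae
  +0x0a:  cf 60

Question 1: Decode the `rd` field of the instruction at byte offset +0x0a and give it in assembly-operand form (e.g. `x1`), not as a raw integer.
[0a] cf 60 → 0x60cf
  opcode bits[15:12]=0x6: addi/RI
  [11:10] rd=0 = x0
  [9:0] imm=207 = $207

x0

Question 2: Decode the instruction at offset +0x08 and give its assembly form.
shr x3, x2

@+08  little-endian(00 ae) = 0xae00
  top 4b → 0xa → shr [RR]
  [11:10] rd=3 = x3
  [9:8] rs=2 = x2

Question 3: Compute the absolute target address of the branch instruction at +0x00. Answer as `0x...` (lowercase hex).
0x99d4

[00] 04 90 → 0x9004
  top 4b → 0x9 → bl [J]
  imm: (w>>0)&0xfff=0x4 → $4
  target = base 0x99ce + off 0x00 + 2 + imm 4 = 0x99d4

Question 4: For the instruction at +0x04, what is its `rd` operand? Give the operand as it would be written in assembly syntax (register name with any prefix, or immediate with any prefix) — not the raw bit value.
x3

[04] 00 7c → 0x7c00
  op=0x7c00>>12=0x7 ⇒ pop (R)
  rd: (w>>10)&0x3=0x3 → x3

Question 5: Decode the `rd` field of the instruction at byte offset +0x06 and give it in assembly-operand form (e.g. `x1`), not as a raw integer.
+0x06: 00 3c ⇒ word 0x3c00 (little)
  op=0x3c00>>12=0x3 ⇒ cp (RR)
  [11:10] rd=3 = x3
  [9:8] rs=0 = x0

x3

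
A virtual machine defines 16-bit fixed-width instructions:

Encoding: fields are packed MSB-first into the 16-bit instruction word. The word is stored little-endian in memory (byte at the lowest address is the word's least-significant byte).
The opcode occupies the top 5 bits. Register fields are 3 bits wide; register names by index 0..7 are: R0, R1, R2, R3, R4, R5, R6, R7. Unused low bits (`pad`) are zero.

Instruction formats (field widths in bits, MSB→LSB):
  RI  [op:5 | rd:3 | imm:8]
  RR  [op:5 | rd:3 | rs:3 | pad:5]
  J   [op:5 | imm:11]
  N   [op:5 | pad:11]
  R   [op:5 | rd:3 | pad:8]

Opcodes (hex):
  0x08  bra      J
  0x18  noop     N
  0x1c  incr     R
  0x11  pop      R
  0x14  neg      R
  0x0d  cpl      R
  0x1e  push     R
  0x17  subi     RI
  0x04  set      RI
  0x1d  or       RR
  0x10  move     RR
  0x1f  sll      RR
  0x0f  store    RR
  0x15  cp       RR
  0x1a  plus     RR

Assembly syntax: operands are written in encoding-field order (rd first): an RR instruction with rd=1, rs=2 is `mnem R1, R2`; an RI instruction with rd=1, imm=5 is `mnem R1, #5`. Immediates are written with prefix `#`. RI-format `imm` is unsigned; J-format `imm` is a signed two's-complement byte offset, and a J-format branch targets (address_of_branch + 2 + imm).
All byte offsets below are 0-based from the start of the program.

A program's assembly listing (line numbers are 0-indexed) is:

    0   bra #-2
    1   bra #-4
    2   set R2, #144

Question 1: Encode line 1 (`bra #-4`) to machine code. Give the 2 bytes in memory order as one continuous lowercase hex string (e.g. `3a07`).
fc47

L1: bra op=0x8:5|imm=-4:11 ⇒ 0x47fc ⇒ little fc 47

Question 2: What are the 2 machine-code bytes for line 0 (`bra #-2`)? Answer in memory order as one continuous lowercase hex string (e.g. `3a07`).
fe47

0. bra fields op=0x8:5|imm=-2:11 → word 47feh → fe 47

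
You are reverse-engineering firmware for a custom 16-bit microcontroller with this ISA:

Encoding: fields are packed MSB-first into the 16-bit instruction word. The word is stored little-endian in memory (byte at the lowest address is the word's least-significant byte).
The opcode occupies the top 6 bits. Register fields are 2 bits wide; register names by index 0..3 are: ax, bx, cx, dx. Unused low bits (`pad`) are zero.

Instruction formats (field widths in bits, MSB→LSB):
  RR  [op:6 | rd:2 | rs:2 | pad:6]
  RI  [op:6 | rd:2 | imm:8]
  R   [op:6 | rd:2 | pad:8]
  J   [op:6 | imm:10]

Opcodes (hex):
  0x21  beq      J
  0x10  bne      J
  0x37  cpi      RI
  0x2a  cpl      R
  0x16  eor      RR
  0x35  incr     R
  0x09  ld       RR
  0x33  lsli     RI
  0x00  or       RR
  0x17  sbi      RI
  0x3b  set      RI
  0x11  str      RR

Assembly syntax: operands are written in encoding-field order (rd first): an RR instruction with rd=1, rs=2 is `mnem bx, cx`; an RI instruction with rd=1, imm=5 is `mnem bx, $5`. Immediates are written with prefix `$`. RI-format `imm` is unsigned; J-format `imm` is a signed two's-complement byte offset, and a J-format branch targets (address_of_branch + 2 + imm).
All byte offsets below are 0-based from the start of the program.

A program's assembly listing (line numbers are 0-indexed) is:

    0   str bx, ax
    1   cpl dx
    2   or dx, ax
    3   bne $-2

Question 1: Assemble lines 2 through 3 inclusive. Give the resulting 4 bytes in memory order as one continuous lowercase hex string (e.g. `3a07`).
line 2 (or): pack op=0x0:6|rd=3:2|rs=0:2|pad=0:6 = 0x0300; little→ 00 03
line 3 (bne): pack op=0x10:6|imm=-2:10 = 0x43fe; little→ fe 43

0003fe43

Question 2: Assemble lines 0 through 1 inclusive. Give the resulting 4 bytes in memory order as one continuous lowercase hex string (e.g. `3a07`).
line 0 (str): pack op=0x11:6|rd=1:2|rs=0:2|pad=0:6 = 0x4500; little→ 00 45
line 1 (cpl): pack op=0x2a:6|rd=3:2|pad=0:8 = 0xab00; little→ 00 ab

004500ab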